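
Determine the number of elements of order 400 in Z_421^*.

φ(421) = 421 − 1 = 420 = 2^2 · 3 · 5 · 7.
Since (Z/421Z)^× is cyclic of order 420, the number of elements of order d is φ(d) when d | 420 and 0 otherwise.
Since 400 ∤ 420, the count is 0.

0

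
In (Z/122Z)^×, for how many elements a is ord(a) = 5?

φ(122) = φ(2)·φ(61) = 1·60 = 60 = 2^2 · 3 · 5.
Since (Z/122Z)^× is cyclic of order 60, the number of elements of order d is φ(d) when d | 60 and 0 otherwise.
5 | 60, and φ(5) = 5 − 1 = 4.

4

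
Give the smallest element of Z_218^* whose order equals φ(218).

11

φ(218) = φ(2)·φ(109) = 1·108 = 108 = 2^2 · 3^3.
g is a primitive root iff g^(108/q) ≢ 1 (mod 218) for each prime q ∈ {2, 3}.
g = 2: gcd(2, 218) = 2 > 1, not a unit — skip.
g = 3: 3^54 ≡ 1 — hits 1, so not a primitive root.
g = 4: gcd(4, 218) = 2 > 1, not a unit — skip.
g = 5: 5^54 ≡ 1 — hits 1, so not a primitive root.
g = 6: gcd(6, 218) = 2 > 1, not a unit — skip.
g = 7: 7^54 ≡ 1 — hits 1, so not a primitive root.
g = 8: gcd(8, 218) = 2 > 1, not a unit — skip.
g = 9: 9^54 ≡ 1 — hits 1, so not a primitive root.
g = 10: gcd(10, 218) = 2 > 1, not a unit — skip.
g = 11: 11^54 ≡ 217; 11^36 ≡ 45 — none is 1, so 11 is a primitive root.
So 11 is the smallest generator of (Z/218Z)^×.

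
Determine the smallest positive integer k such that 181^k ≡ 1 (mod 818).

408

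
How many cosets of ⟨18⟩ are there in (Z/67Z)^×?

By Lagrange's theorem, ord_67(18) divides φ(67) = 67 − 1 = 66 = 2 · 3 · 11.
Divisors of 66: 1, 2, 3, 6, 11, 22, 33, 66.
Compute 18^d (mod 67) for the divisors d until we hit 1:
18^1 ≡ 18
18^2 ≡ 56
18^3 ≡ 3
18^6 ≡ 9
18^11 ≡ 38
18^22 ≡ 37
18^33 ≡ 66
18^66 ≡ 1
The order of 18 is 66, so the subgroup it generates has 66 elements.
Index = |(Z/67Z)^×| / |⟨18⟩| = 66 / 66 = 1.

1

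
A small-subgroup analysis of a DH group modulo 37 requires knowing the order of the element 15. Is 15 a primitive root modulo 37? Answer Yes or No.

Yes

φ(37) = 37 − 1 = 36 = 2^2 · 3^2.
Test 15^(36/q) mod 37 for each prime factor q of 36:
15^18 ≡ 36 (mod 37)  [q = 2: ≢ 1 ✓]
15^12 ≡ 26 (mod 37)  [q = 3: ≢ 1 ✓]
None equal 1, so ord_37(15) = 36: 15 is a primitive root.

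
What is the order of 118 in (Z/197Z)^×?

196

The order of 118 must divide φ(197) = 197 − 1 = 196 = 2^2 · 7^2.
Divisors of 196: 1, 2, 4, 7, 14, 28, 49, 98, 196.
Check 118^d mod 197 for each divisor in increasing order:
118^1 ≡ 118 (mod 197)
118^2 ≡ 134 (mod 197)
118^4 ≡ 29 (mod 197)
118^7 ≡ 129 (mod 197)
118^14 ≡ 93 (mod 197)
118^28 ≡ 178 (mod 197)
118^49 ≡ 183 (mod 197)
118^98 ≡ 196 (mod 197)
118^196 ≡ 1 (mod 197) ✓
Therefore the multiplicative order of 118 modulo 197 is 196.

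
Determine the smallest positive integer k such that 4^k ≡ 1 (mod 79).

ord(4) | φ(79) = 79 − 1 = 78 = 2 · 3 · 13.
Divisors of 78: 1, 2, 3, 6, 13, 26, 39, 78.
Evaluate successive powers at the divisors of 78:
4^1 ≡ 4 (mod 79)
4^2 ≡ 16 (mod 79)
4^3 ≡ 64 (mod 79)
4^6 ≡ 67 (mod 79)
4^13 ≡ 23 (mod 79)
4^26 ≡ 55 (mod 79)
4^39 ≡ 1 (mod 79) ✓
The smallest such exponent is 39, so the order of 4 is 39.

39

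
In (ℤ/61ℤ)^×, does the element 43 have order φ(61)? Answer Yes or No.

φ(61) = 61 − 1 = 60 = 2^2 · 3 · 5.
43 is a primitive root mod 61 iff 43^(φ(61)/q) ≢ 1 for every prime q | φ(61), i.e. q ∈ {2, 3, 5}.
43^30 ≡ 60 (mod 61)  [q = 2: ≢ 1 ✓]
43^20 ≡ 47 (mod 61)  [q = 3: ≢ 1 ✓]
43^12 ≡ 58 (mod 61)  [q = 5: ≢ 1 ✓]
All checks pass, so 43 has order 60 and is a primitive root modulo 61.

Yes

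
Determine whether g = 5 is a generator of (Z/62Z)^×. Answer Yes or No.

No

φ(62) = φ(2)·φ(31) = 1·30 = 30 = 2 · 3 · 5.
It suffices to check that the order of 5 is not a proper divisor of 30: compute 5^(30/q) for q ∈ {2, 3, 5}.
5^15 ≡ 1 (mod 62)  [q = 2: ≡ 1 ✗]
5^10 ≡ 5 (mod 62)  [q = 3: ≢ 1 ✓]
5^6 ≡ 1 (mod 62)  [q = 5: ≡ 1 ✗]
5^15 ≡ 1 shows ord(5) | 15, strictly less than φ(62); not a primitive root.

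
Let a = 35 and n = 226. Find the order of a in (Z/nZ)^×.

16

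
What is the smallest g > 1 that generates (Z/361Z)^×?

2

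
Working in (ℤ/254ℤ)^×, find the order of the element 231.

63

Since 231 ∈ (Z/254Z)^×, its order divides φ(254) = φ(2)·φ(127) = 1·126 = 126 = 2 · 3^2 · 7.
Divisors of 126: 1, 2, 3, 6, 7, 9, 14, 18, 21, 42, 63, 126.
Compute 231^d (mod 254) for the divisors d until we hit 1:
231^1 ≡ 231 (mod 254)
231^2 ≡ 21 (mod 254)
231^3 ≡ 25 (mod 254)
231^6 ≡ 117 (mod 254)
231^7 ≡ 103 (mod 254)
231^9 ≡ 131 (mod 254)
231^14 ≡ 195 (mod 254)
231^18 ≡ 143 (mod 254)
231^21 ≡ 19 (mod 254)
231^42 ≡ 107 (mod 254)
231^63 ≡ 1 (mod 254) ✓
Therefore the multiplicative order of 231 modulo 254 is 63.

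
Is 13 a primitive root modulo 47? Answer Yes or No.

Yes

φ(47) = 47 − 1 = 46 = 2 · 23.
An element g generates (Z/47Z)^× iff g^(46/q) ≢ 1 (mod 47) for each prime q ∈ {2, 23}.
13^23 ≡ 46 (mod 47)  [q = 2: ≢ 1 ✓]
13^2 ≡ 28 (mod 47)  [q = 23: ≢ 1 ✓]
All checks pass, so 13 has order 46 and is a primitive root modulo 47.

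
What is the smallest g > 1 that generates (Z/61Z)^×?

2

φ(61) = 61 − 1 = 60 = 2^2 · 3 · 5.
g is a primitive root iff g^(60/q) ≢ 1 (mod 61) for each prime q ∈ {2, 3, 5}.
g = 2: 2^30 ≡ 60; 2^20 ≡ 47; 2^12 ≡ 9 — none is 1, so 2 is a primitive root.
So 2 is the smallest generator of (Z/61Z)^×.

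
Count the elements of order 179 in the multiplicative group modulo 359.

φ(359) = 359 − 1 = 358 = 2 · 179.
In a cyclic group of order 358, there are φ(d) elements of order d for each divisor d of 358, and zero for non-divisors.
179 | 358, and φ(179) = 179 − 1 = 178.

178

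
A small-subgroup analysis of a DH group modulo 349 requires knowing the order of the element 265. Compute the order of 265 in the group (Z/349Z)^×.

ord(265) | φ(349) = 349 − 1 = 348 = 2^2 · 3 · 29.
Divisors of 348: 1, 2, 3, 4, 6, 12, 29, 58, 87, 116, 174, 348.
Check 265^d mod 349 for each divisor in increasing order:
265^1 ≡ 265
265^2 ≡ 76
265^3 ≡ 247
265^4 ≡ 192
265^6 ≡ 283
265^12 ≡ 168
265^29 ≡ 189
265^58 ≡ 123
265^87 ≡ 213
265^116 ≡ 122
265^174 ≡ 348
265^348 ≡ 1
So ord_349(265) = 348.

348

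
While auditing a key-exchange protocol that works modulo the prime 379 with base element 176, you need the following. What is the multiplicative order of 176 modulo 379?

ord(176) | φ(379) = 379 − 1 = 378 = 2 · 3^3 · 7.
Divisors of 378: 1, 2, 3, 6, 7, 9, 14, 18, 21, 27, 42, 54, 63, 126, 189, 378.
Test each divisor d:
176^1 ≡ 176 (mod 379)
176^2 ≡ 277 (mod 379)
176^3 ≡ 240 (mod 379)
176^6 ≡ 371 (mod 379)
176^7 ≡ 108 (mod 379)
176^9 ≡ 354 (mod 379)
176^14 ≡ 294 (mod 379)
176^18 ≡ 246 (mod 379)
176^21 ≡ 295 (mod 379)
176^27 ≡ 293 (mod 379)
176^42 ≡ 234 (mod 379)
176^54 ≡ 195 (mod 379)
176^63 ≡ 52 (mod 379)
176^126 ≡ 51 (mod 379)
176^189 ≡ 378 (mod 379)
176^378 ≡ 1 (mod 379) ✓
So ord_379(176) = 378.

378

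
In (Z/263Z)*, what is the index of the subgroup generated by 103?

2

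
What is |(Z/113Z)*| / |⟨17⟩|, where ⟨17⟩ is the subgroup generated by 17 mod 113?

By Lagrange's theorem, ord_113(17) divides φ(113) = 113 − 1 = 112 = 2^4 · 7.
Divisors of 112: 1, 2, 4, 7, 8, 14, 16, 28, 56, 112.
Check 17^d mod 113 for each divisor in increasing order:
17^1 ≡ 17 (mod 113)
17^2 ≡ 63 (mod 113)
17^4 ≡ 14 (mod 113)
17^7 ≡ 78 (mod 113)
17^8 ≡ 83 (mod 113)
17^14 ≡ 95 (mod 113)
17^16 ≡ 109 (mod 113)
17^28 ≡ 98 (mod 113)
17^56 ≡ 112 (mod 113)
17^112 ≡ 1 (mod 113) ✓
So ord_113(17) = 112, hence |⟨17⟩| = 112.
[(Z/113Z)^× : ⟨17⟩] = 112/112 = 1.

1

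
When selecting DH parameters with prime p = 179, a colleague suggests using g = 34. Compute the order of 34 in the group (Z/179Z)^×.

178

By Lagrange's theorem, ord_179(34) divides φ(179) = 179 − 1 = 178 = 2 · 89.
Divisors of 178: 1, 2, 89, 178.
Compute 34^d (mod 179) for the divisors d until we hit 1:
34^1 ≡ 34
34^2 ≡ 82
34^89 ≡ 178
34^178 ≡ 1
So ord_179(34) = 178.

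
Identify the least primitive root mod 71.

7

φ(71) = 71 − 1 = 70 = 2 · 5 · 7.
g is a primitive root iff g^(70/q) ≢ 1 (mod 71) for each prime q ∈ {2, 5, 7}.
g = 2: 2^35 ≡ 1 — hits 1, so not a primitive root.
g = 3: 3^35 ≡ 1 — hits 1, so not a primitive root.
g = 4: 4^35 ≡ 1 — hits 1, so not a primitive root.
g = 5: 5^35 ≡ 1 — hits 1, so not a primitive root.
g = 6: 6^35 ≡ 1 — hits 1, so not a primitive root.
g = 7: 7^35 ≡ 70; 7^14 ≡ 54; 7^10 ≡ 45 — none is 1, so 7 is a primitive root.
Hence the least primitive root of 71 is 7.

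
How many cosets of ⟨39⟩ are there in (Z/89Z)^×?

8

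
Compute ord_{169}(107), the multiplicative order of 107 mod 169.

39

The order of 107 must divide φ(169) = φ(13^2) = 13·(13−1) = 156 = 2^2 · 3 · 13.
Divisors of 156: 1, 2, 3, 4, 6, 12, 13, 26, 39, 52, 78, 156.
Check 107^d mod 169 for each divisor in increasing order:
107^1 ≡ 107
107^2 ≡ 126
107^3 ≡ 131
107^4 ≡ 159
107^6 ≡ 92
107^12 ≡ 14
107^13 ≡ 146
107^26 ≡ 22
107^39 ≡ 1
The smallest such exponent is 39, so the order of 107 is 39.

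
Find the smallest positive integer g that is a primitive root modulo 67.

2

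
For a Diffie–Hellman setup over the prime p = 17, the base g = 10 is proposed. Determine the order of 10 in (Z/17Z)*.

The order of 10 must divide φ(17) = 17 − 1 = 16 = 2^4.
Divisors of 16: 1, 2, 4, 8, 16.
Test each divisor d:
10^1 ≡ 10 (mod 17)
10^2 ≡ 15 (mod 17)
10^4 ≡ 4 (mod 17)
10^8 ≡ 16 (mod 17)
10^16 ≡ 1 (mod 17) ✓
Therefore the multiplicative order of 10 modulo 17 is 16.

16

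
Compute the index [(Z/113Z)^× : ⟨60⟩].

4

The order of 60 must divide φ(113) = 113 − 1 = 112 = 2^4 · 7.
Divisors of 112: 1, 2, 4, 7, 8, 14, 16, 28, 56, 112.
Compute 60^d (mod 113) for the divisors d until we hit 1:
60^1 ≡ 60 (mod 113)
60^2 ≡ 97 (mod 113)
60^4 ≡ 30 (mod 113)
60^7 ≡ 15 (mod 113)
60^8 ≡ 109 (mod 113)
60^14 ≡ 112 (mod 113)
60^16 ≡ 16 (mod 113)
60^28 ≡ 1 (mod 113) ✓
The order of 60 is 28, so the subgroup it generates has 28 elements.
Index = |(Z/113Z)^×| / |⟨60⟩| = 112 / 28 = 4.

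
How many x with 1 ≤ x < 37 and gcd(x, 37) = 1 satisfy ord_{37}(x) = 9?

6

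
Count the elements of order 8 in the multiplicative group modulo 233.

φ(233) = 233 − 1 = 232 = 2^3 · 29.
In a cyclic group of order 232, there are φ(d) elements of order d for each divisor d of 232, and zero for non-divisors.
8 = 2^3 divides 232, and φ(8) = 4.

4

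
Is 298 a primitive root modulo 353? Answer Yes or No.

Yes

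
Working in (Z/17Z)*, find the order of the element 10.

16

By Lagrange's theorem, ord_17(10) divides φ(17) = 17 − 1 = 16 = 2^4.
Divisors of 16: 1, 2, 4, 8, 16.
Test each divisor d:
10^1 ≡ 10
10^2 ≡ 15
10^4 ≡ 4
10^8 ≡ 16
10^16 ≡ 1
So ord_17(10) = 16.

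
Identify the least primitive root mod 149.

2

φ(149) = 149 − 1 = 148 = 2^2 · 37.
g is a primitive root iff g^(148/q) ≢ 1 (mod 149) for each prime q ∈ {2, 37}.
g = 2: 2^74 ≡ 148; 2^4 ≡ 16 — none is 1, so 2 is a primitive root.
The smallest primitive root modulo 149 is 2.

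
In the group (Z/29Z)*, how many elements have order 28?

12

φ(29) = 29 − 1 = 28 = 2^2 · 7.
Since (Z/29Z)^× is cyclic of order 28, the number of elements of order d is φ(d) when d | 28 and 0 otherwise.
28 = 2^2 · 7 divides 28, and φ(28) = 12.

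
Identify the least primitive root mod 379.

φ(379) = 379 − 1 = 378 = 2 · 3^3 · 7.
Test candidates g = 2, 3, … against the prime factors q ∈ {2, 3, 7} of φ(379): g is a generator iff g^(378/q) ≢ 1 for every such q.
g = 2: 2^189 ≡ 378; 2^126 ≡ 327; 2^54 ≡ 125 — none is 1, so 2 is a primitive root.
Hence the least primitive root of 379 is 2.

2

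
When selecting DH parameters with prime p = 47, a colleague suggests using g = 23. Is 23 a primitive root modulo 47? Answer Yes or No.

φ(47) = 47 − 1 = 46 = 2 · 23.
23 is a primitive root mod 47 iff 23^(φ(47)/q) ≢ 1 for every prime q | φ(47), i.e. q ∈ {2, 23}.
23^23 ≡ 46 (mod 47)  [q = 2: ≢ 1 ✓]
23^2 ≡ 12 (mod 47)  [q = 23: ≢ 1 ✓]
Every test exponent gives a nontrivial residue, hence 23 generates the full group.

Yes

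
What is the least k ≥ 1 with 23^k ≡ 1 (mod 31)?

10

By Lagrange's theorem, ord_31(23) divides φ(31) = 31 − 1 = 30 = 2 · 3 · 5.
Divisors of 30: 1, 2, 3, 5, 6, 10, 15, 30.
Evaluate successive powers at the divisors of 30:
23^1 ≡ 23 (mod 31)
23^2 ≡ 2 (mod 31)
23^3 ≡ 15 (mod 31)
23^5 ≡ 30 (mod 31)
23^6 ≡ 8 (mod 31)
23^10 ≡ 1 (mod 31) ✓
Therefore the multiplicative order of 23 modulo 31 is 10.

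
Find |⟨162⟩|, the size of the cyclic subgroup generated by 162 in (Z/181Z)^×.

By Lagrange's theorem, ord_181(162) divides φ(181) = 181 − 1 = 180 = 2^2 · 3^2 · 5.
Divisors of 180: 1, 2, 3, 4, 5, 6, 9, 10, 12, 15, 18, 20, 30, 36, 45, 60, 90, 180.
Compute 162^d (mod 181) for the divisors d until we hit 1:
162^1 ≡ 162
162^2 ≡ 180
162^3 ≡ 19
162^4 ≡ 1
Therefore the multiplicative order of 162 modulo 181 is 4.

4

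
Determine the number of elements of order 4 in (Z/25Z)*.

2

φ(25) = φ(5^2) = 5·(5−1) = 20 = 2^2 · 5.
(Z/25Z)^× is cyclic (|G| = 20); a cyclic group of order m has exactly φ(d) elements of each order d | m, and none otherwise.
4 = 2^2 divides 20, and φ(4) = 2.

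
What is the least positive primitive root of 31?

3

φ(31) = 31 − 1 = 30 = 2 · 3 · 5.
Test candidates g = 2, 3, … against the prime factors q ∈ {2, 3, 5} of φ(31): g is a generator iff g^(30/q) ≢ 1 for every such q.
g = 2: 2^15 ≡ 1 — hits 1, so not a primitive root.
g = 3: 3^15 ≡ 30; 3^10 ≡ 25; 3^6 ≡ 16 — none is 1, so 3 is a primitive root.
So 3 is the smallest generator of (Z/31Z)^×.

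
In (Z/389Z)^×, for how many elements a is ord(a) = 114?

0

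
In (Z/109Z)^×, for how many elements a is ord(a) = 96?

0

φ(109) = 109 − 1 = 108 = 2^2 · 3^3.
In a cyclic group of order 108, there are φ(d) elements of order d for each divisor d of 108, and zero for non-divisors.
Here 108 is not a multiple of 96, so there are no elements of order 96.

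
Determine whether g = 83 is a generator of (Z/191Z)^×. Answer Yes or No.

Yes

φ(191) = 191 − 1 = 190 = 2 · 5 · 19.
An element g generates (Z/191Z)^× iff g^(190/q) ≢ 1 (mod 191) for each prime q ∈ {2, 5, 19}.
83^95 ≡ 190 (mod 191)  [q = 2: ≢ 1 ✓]
83^38 ≡ 39 (mod 191)  [q = 5: ≢ 1 ✓]
83^10 ≡ 180 (mod 191)  [q = 19: ≢ 1 ✓]
None equal 1, so ord_191(83) = 190: 83 is a primitive root.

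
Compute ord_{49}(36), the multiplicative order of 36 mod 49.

By Lagrange's theorem, ord_49(36) divides φ(49) = φ(7^2) = 7·(7−1) = 42 = 2 · 3 · 7.
Divisors of 42: 1, 2, 3, 6, 7, 14, 21, 42.
Evaluate successive powers at the divisors of 42:
36^1 ≡ 36 (mod 49)
36^2 ≡ 22 (mod 49)
36^3 ≡ 8 (mod 49)
36^6 ≡ 15 (mod 49)
36^7 ≡ 1 (mod 49) ✓
Therefore the multiplicative order of 36 modulo 49 is 7.

7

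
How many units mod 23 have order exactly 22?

10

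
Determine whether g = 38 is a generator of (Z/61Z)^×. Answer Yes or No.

No

φ(61) = 61 − 1 = 60 = 2^2 · 3 · 5.
Test 38^(60/q) mod 61 for each prime factor q of 60:
38^30 ≡ 60 (mod 61)  [q = 2: ≢ 1 ✓]
38^20 ≡ 1 (mod 61)  [q = 3: ≡ 1 ✗]
38^12 ≡ 20 (mod 61)  [q = 5: ≢ 1 ✓]
The check at q = 3 fails, so 38 generates a proper subgroup.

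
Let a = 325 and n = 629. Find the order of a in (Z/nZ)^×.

The order of 325 must divide φ(629) = φ(17·37) = (17−1)·(37−1) = 16·36 = 576 = 2^6 · 3^2.
Divisors of 576: 1, 2, 3, 4, 6, 8, 9, 12, 16, 18, 24, 32, 36, 48, 64, 72, 96, 144, 192, 288, 576.
Evaluate successive powers at the divisors of 576:
325^1 ≡ 325 (mod 629)
325^2 ≡ 582 (mod 629)
325^3 ≡ 450 (mod 629)
325^4 ≡ 322 (mod 629)
325^6 ≡ 591 (mod 629)
325^8 ≡ 528 (mod 629)
325^9 ≡ 512 (mod 629)
325^12 ≡ 186 (mod 629)
325^16 ≡ 137 (mod 629)
325^18 ≡ 480 (mod 629)
325^24 ≡ 1 (mod 629) ✓
Hence ord(325) = 24.

24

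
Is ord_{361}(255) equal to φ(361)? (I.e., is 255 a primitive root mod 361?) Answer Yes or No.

φ(361) = φ(19^2) = 19·(19−1) = 342 = 2 · 3^2 · 19.
Test 255^(342/q) mod 361 for each prime factor q of 342:
255^171 ≡ 360 (mod 361)  [q = 2: ≢ 1 ✓]
255^114 ≡ 1 (mod 361)  [q = 3: ≡ 1 ✗]
255^18 ≡ 96 (mod 361)  [q = 19: ≢ 1 ✓]
The check at q = 3 fails, so 255 generates a proper subgroup.

No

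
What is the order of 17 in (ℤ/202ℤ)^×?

10

By Lagrange's theorem, ord_202(17) divides φ(202) = φ(2)·φ(101) = 1·100 = 100 = 2^2 · 5^2.
Divisors of 100: 1, 2, 4, 5, 10, 20, 25, 50, 100.
Compute 17^d (mod 202) for the divisors d until we hit 1:
17^1 ≡ 17
17^2 ≡ 87
17^4 ≡ 95
17^5 ≡ 201
17^10 ≡ 1
Hence ord(17) = 10.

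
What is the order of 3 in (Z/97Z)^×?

48

Since 3 ∈ (Z/97Z)^×, its order divides φ(97) = 97 − 1 = 96 = 2^5 · 3.
Divisors of 96: 1, 2, 3, 4, 6, 8, 12, 16, 24, 32, 48, 96.
Check 3^d mod 97 for each divisor in increasing order:
3^1 ≡ 3 (mod 97)
3^2 ≡ 9 (mod 97)
3^3 ≡ 27 (mod 97)
3^4 ≡ 81 (mod 97)
3^6 ≡ 50 (mod 97)
3^8 ≡ 62 (mod 97)
3^12 ≡ 75 (mod 97)
3^16 ≡ 61 (mod 97)
3^24 ≡ 96 (mod 97)
3^32 ≡ 35 (mod 97)
3^48 ≡ 1 (mod 97) ✓
Therefore the multiplicative order of 3 modulo 97 is 48.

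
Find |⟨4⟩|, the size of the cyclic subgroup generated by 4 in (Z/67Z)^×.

33

Since 4 ∈ (Z/67Z)^×, its order divides φ(67) = 67 − 1 = 66 = 2 · 3 · 11.
Divisors of 66: 1, 2, 3, 6, 11, 22, 33, 66.
Check 4^d mod 67 for each divisor in increasing order:
4^1 ≡ 4 (mod 67)
4^2 ≡ 16 (mod 67)
4^3 ≡ 64 (mod 67)
4^6 ≡ 9 (mod 67)
4^11 ≡ 37 (mod 67)
4^22 ≡ 29 (mod 67)
4^33 ≡ 1 (mod 67) ✓
Hence ord(4) = 33.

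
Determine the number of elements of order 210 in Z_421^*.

φ(421) = 421 − 1 = 420 = 2^2 · 3 · 5 · 7.
(Z/421Z)^× is cyclic (|G| = 420); a cyclic group of order m has exactly φ(d) elements of each order d | m, and none otherwise.
210 = 2 · 3 · 5 · 7 divides 420, and φ(210) = 48.

48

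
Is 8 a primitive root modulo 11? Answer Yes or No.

φ(11) = 11 − 1 = 10 = 2 · 5.
It suffices to check that the order of 8 is not a proper divisor of 10: compute 8^(10/q) for q ∈ {2, 5}.
8^5 ≡ 10 (mod 11)  [q = 2: ≢ 1 ✓]
8^2 ≡ 9 (mod 11)  [q = 5: ≢ 1 ✓]
None equal 1, so ord_11(8) = 10: 8 is a primitive root.

Yes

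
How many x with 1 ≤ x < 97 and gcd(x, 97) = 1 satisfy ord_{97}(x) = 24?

φ(97) = 97 − 1 = 96 = 2^5 · 3.
Since (Z/97Z)^× is cyclic of order 96, the number of elements of order d is φ(d) when d | 96 and 0 otherwise.
24 = 2^3 · 3 divides 96, and φ(24) = 8.

8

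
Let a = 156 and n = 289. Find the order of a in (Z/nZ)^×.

Since 156 ∈ (Z/289Z)^×, its order divides φ(289) = φ(17^2) = 17·(17−1) = 272 = 2^4 · 17.
Divisors of 272: 1, 2, 4, 8, 16, 17, 34, 68, 136, 272.
Test each divisor d:
156^1 ≡ 156 (mod 289)
156^2 ≡ 60 (mod 289)
156^4 ≡ 132 (mod 289)
156^8 ≡ 84 (mod 289)
156^16 ≡ 120 (mod 289)
156^17 ≡ 224 (mod 289)
156^34 ≡ 179 (mod 289)
156^68 ≡ 251 (mod 289)
156^136 ≡ 288 (mod 289)
156^272 ≡ 1 (mod 289) ✓
Therefore the multiplicative order of 156 modulo 289 is 272.

272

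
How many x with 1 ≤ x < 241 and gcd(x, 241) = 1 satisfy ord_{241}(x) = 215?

0

φ(241) = 241 − 1 = 240 = 2^4 · 3 · 5.
Since (Z/241Z)^× is cyclic of order 240, the number of elements of order d is φ(d) when d | 240 and 0 otherwise.
Here 240 is not a multiple of 215, so there are no elements of order 215.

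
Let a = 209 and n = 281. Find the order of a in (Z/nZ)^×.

Since 209 ∈ (Z/281Z)^×, its order divides φ(281) = 281 − 1 = 280 = 2^3 · 5 · 7.
Divisors of 280: 1, 2, 4, 5, 7, 8, 10, 14, 20, 28, 35, 40, 56, 70, 140, 280.
Compute 209^d (mod 281) for the divisors d until we hit 1:
209^1 ≡ 209 (mod 281)
209^2 ≡ 126 (mod 281)
209^4 ≡ 140 (mod 281)
209^5 ≡ 36 (mod 281)
209^7 ≡ 40 (mod 281)
209^8 ≡ 211 (mod 281)
209^10 ≡ 172 (mod 281)
209^14 ≡ 195 (mod 281)
209^20 ≡ 79 (mod 281)
209^28 ≡ 90 (mod 281)
209^35 ≡ 228 (mod 281)
209^40 ≡ 59 (mod 281)
209^56 ≡ 232 (mod 281)
209^70 ≡ 280 (mod 281)
209^140 ≡ 1 (mod 281) ✓
Hence ord(209) = 140.

140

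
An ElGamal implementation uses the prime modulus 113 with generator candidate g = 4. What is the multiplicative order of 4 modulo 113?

ord(4) | φ(113) = 113 − 1 = 112 = 2^4 · 7.
Divisors of 112: 1, 2, 4, 7, 8, 14, 16, 28, 56, 112.
Evaluate successive powers at the divisors of 112:
4^1 ≡ 4 (mod 113)
4^2 ≡ 16 (mod 113)
4^4 ≡ 30 (mod 113)
4^7 ≡ 112 (mod 113)
4^8 ≡ 109 (mod 113)
4^14 ≡ 1 (mod 113) ✓
The smallest such exponent is 14, so the order of 4 is 14.

14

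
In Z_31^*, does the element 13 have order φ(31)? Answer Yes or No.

Yes

φ(31) = 31 − 1 = 30 = 2 · 3 · 5.
Test 13^(30/q) mod 31 for each prime factor q of 30:
13^15 ≡ 30 (mod 31)  [q = 2: ≢ 1 ✓]
13^10 ≡ 5 (mod 31)  [q = 3: ≢ 1 ✓]
13^6 ≡ 16 (mod 31)  [q = 5: ≢ 1 ✓]
All checks pass, so 13 has order 30 and is a primitive root modulo 31.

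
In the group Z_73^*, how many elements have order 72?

24

φ(73) = 73 − 1 = 72 = 2^3 · 3^2.
Since (Z/73Z)^× is cyclic of order 72, the number of elements of order d is φ(d) when d | 72 and 0 otherwise.
72 = 2^3 · 3^2 divides 72, and φ(72) = 24.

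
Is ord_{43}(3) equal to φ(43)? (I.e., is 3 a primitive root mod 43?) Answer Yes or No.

Yes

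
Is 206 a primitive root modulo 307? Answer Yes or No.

No

φ(307) = 307 − 1 = 306 = 2 · 3^2 · 17.
It suffices to check that the order of 206 is not a proper divisor of 306: compute 206^(306/q) for q ∈ {2, 3, 17}.
206^153 ≡ 306 (mod 307)  [q = 2: ≢ 1 ✓]
206^102 ≡ 1 (mod 307)  [q = 3: ≡ 1 ✗]
206^18 ≡ 24 (mod 307)  [q = 17: ≢ 1 ✓]
Since 206^102 ≡ 1, the order of 206 divides 102 < 306, so 206 is not a primitive root.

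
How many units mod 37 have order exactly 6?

φ(37) = 37 − 1 = 36 = 2^2 · 3^2.
In a cyclic group of order 36, there are φ(d) elements of order d for each divisor d of 36, and zero for non-divisors.
6 = 2 · 3 divides 36, and φ(6) = 2.

2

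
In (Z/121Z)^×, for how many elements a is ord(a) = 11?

10

φ(121) = φ(11^2) = 11·(11−1) = 110 = 2 · 5 · 11.
In a cyclic group of order 110, there are φ(d) elements of order d for each divisor d of 110, and zero for non-divisors.
11 | 110, and φ(11) = 11 − 1 = 10.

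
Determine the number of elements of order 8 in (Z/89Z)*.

φ(89) = 89 − 1 = 88 = 2^3 · 11.
In a cyclic group of order 88, there are φ(d) elements of order d for each divisor d of 88, and zero for non-divisors.
8 = 2^3 divides 88, and φ(8) = 4.

4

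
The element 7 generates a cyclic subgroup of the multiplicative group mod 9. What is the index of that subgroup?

2

The order of 7 must divide φ(9) = φ(3^2) = 3·(3−1) = 6 = 2 · 3.
Divisors of 6: 1, 2, 3, 6.
Test each divisor d:
7^1 ≡ 7 (mod 9)
7^2 ≡ 4 (mod 9)
7^3 ≡ 1 (mod 9) ✓
So ord_9(7) = 3, hence |⟨7⟩| = 3.
Index = |(Z/9Z)^×| / |⟨7⟩| = 6 / 3 = 2.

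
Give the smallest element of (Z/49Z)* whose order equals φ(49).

3

φ(49) = φ(7^2) = 7·(7−1) = 42 = 2 · 3 · 7.
g is a primitive root iff g^(42/q) ≢ 1 (mod 49) for each prime q ∈ {2, 3, 7}.
g = 2: 2^21 ≡ 1 — hits 1, so not a primitive root.
g = 3: 3^21 ≡ 48; 3^14 ≡ 30; 3^6 ≡ 43 — none is 1, so 3 is a primitive root.
Hence the least primitive root of 49 is 3.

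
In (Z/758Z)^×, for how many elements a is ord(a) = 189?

φ(758) = φ(2)·φ(379) = 1·378 = 378 = 2 · 3^3 · 7.
Since (Z/758Z)^× is cyclic of order 378, the number of elements of order d is φ(d) when d | 378 and 0 otherwise.
189 = 3^3 · 7 divides 378, and φ(189) = 108.

108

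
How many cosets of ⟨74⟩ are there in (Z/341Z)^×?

10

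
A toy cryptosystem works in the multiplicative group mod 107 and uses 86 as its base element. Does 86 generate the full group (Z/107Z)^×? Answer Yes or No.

No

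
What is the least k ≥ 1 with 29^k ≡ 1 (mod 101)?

Since 29 ∈ (Z/101Z)^×, its order divides φ(101) = 101 − 1 = 100 = 2^2 · 5^2.
Divisors of 100: 1, 2, 4, 5, 10, 20, 25, 50, 100.
Test each divisor d:
29^1 ≡ 29 (mod 101)
29^2 ≡ 33 (mod 101)
29^4 ≡ 79 (mod 101)
29^5 ≡ 69 (mod 101)
29^10 ≡ 14 (mod 101)
29^20 ≡ 95 (mod 101)
29^25 ≡ 91 (mod 101)
29^50 ≡ 100 (mod 101)
29^100 ≡ 1 (mod 101) ✓
Hence ord(29) = 100.

100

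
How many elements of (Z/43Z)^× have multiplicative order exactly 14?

6

φ(43) = 43 − 1 = 42 = 2 · 3 · 7.
In a cyclic group of order 42, there are φ(d) elements of order d for each divisor d of 42, and zero for non-divisors.
14 = 2 · 7 divides 42, and φ(14) = 6.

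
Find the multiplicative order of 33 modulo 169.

156

By Lagrange's theorem, ord_169(33) divides φ(169) = φ(13^2) = 13·(13−1) = 156 = 2^2 · 3 · 13.
Divisors of 156: 1, 2, 3, 4, 6, 12, 13, 26, 39, 52, 78, 156.
Evaluate successive powers at the divisors of 156:
33^1 ≡ 33 (mod 169)
33^2 ≡ 75 (mod 169)
33^3 ≡ 109 (mod 169)
33^4 ≡ 48 (mod 169)
33^6 ≡ 51 (mod 169)
33^12 ≡ 66 (mod 169)
33^13 ≡ 150 (mod 169)
33^26 ≡ 23 (mod 169)
33^39 ≡ 70 (mod 169)
33^52 ≡ 22 (mod 169)
33^78 ≡ 168 (mod 169)
33^156 ≡ 1 (mod 169) ✓
Hence ord(33) = 156.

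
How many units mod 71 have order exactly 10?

4

φ(71) = 71 − 1 = 70 = 2 · 5 · 7.
(Z/71Z)^× is cyclic (|G| = 70); a cyclic group of order m has exactly φ(d) elements of each order d | m, and none otherwise.
10 = 2 · 5 divides 70, and φ(10) = 4.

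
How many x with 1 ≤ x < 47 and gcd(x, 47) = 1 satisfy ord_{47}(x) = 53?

0

φ(47) = 47 − 1 = 46 = 2 · 23.
(Z/47Z)^× is cyclic (|G| = 46); a cyclic group of order m has exactly φ(d) elements of each order d | m, and none otherwise.
Since 53 ∤ 46, the count is 0.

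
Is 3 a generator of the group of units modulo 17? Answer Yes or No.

Yes

φ(17) = 17 − 1 = 16 = 2^4.
Test 3^(16/q) mod 17 for each prime factor q of 16:
3^8 ≡ 16 (mod 17)  [q = 2: ≢ 1 ✓]
None equal 1, so ord_17(3) = 16: 3 is a primitive root.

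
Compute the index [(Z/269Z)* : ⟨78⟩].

4

ord(78) | φ(269) = 269 − 1 = 268 = 2^2 · 67.
Divisors of 268: 1, 2, 4, 67, 134, 268.
Test each divisor d:
78^1 ≡ 78 (mod 269)
78^2 ≡ 166 (mod 269)
78^4 ≡ 118 (mod 269)
78^67 ≡ 1 (mod 269) ✓
The order of 78 is 67, so the subgroup it generates has 67 elements.
The index is φ(269) / ord(78) = 268 / 67 = 4.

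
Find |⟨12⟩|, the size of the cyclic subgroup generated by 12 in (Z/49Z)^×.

42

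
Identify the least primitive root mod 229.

φ(229) = 229 − 1 = 228 = 2^2 · 3 · 19.
g is a primitive root iff g^(228/q) ≢ 1 (mod 229) for each prime q ∈ {2, 3, 19}.
g = 2: 2^114 ≡ 228; 2^76 ≡ 1 — hits 1, so not a primitive root.
g = 3: 3^114 ≡ 1 — hits 1, so not a primitive root.
g = 4: 4^114 ≡ 1 — hits 1, so not a primitive root.
g = 5: 5^114 ≡ 1 — hits 1, so not a primitive root.
g = 6: 6^114 ≡ 228; 6^76 ≡ 134; 6^12 ≡ 165 — none is 1, so 6 is a primitive root.
The smallest primitive root modulo 229 is 6.

6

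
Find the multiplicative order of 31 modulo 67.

66

By Lagrange's theorem, ord_67(31) divides φ(67) = 67 − 1 = 66 = 2 · 3 · 11.
Divisors of 66: 1, 2, 3, 6, 11, 22, 33, 66.
Check 31^d mod 67 for each divisor in increasing order:
31^1 ≡ 31 (mod 67)
31^2 ≡ 23 (mod 67)
31^3 ≡ 43 (mod 67)
31^6 ≡ 40 (mod 67)
31^11 ≡ 30 (mod 67)
31^22 ≡ 29 (mod 67)
31^33 ≡ 66 (mod 67)
31^66 ≡ 1 (mod 67) ✓
Hence ord(31) = 66.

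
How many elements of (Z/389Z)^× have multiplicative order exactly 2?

φ(389) = 389 − 1 = 388 = 2^2 · 97.
Since (Z/389Z)^× is cyclic of order 388, the number of elements of order d is φ(d) when d | 388 and 0 otherwise.
2 | 388, and φ(2) = 2 − 1 = 1.

1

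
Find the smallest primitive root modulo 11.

2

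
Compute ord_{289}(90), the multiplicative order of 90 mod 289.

272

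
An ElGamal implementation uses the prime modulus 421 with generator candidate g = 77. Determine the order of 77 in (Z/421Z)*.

30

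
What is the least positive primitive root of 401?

φ(401) = 401 − 1 = 400 = 2^4 · 5^2.
Test candidates g = 2, 3, … against the prime factors q ∈ {2, 5} of φ(401): g is a generator iff g^(400/q) ≢ 1 for every such q.
g = 2: 2^200 ≡ 1 — hits 1, so not a primitive root.
g = 3: 3^200 ≡ 400; 3^80 ≡ 72 — none is 1, so 3 is a primitive root.
Hence the least primitive root of 401 is 3.

3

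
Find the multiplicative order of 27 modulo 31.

ord(27) | φ(31) = 31 − 1 = 30 = 2 · 3 · 5.
Divisors of 30: 1, 2, 3, 5, 6, 10, 15, 30.
Evaluate successive powers at the divisors of 30:
27^1 ≡ 27
27^2 ≡ 16
27^3 ≡ 29
27^5 ≡ 30
27^6 ≡ 4
27^10 ≡ 1
Hence ord(27) = 10.

10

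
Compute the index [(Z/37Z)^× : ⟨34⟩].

4

By Lagrange's theorem, ord_37(34) divides φ(37) = 37 − 1 = 36 = 2^2 · 3^2.
Divisors of 36: 1, 2, 3, 4, 6, 9, 12, 18, 36.
Evaluate successive powers at the divisors of 36:
34^1 ≡ 34
34^2 ≡ 9
34^3 ≡ 10
34^4 ≡ 7
34^6 ≡ 26
34^9 ≡ 1
The order of 34 is 9, so the subgroup it generates has 9 elements.
[(Z/37Z)^× : ⟨34⟩] = 36/9 = 4.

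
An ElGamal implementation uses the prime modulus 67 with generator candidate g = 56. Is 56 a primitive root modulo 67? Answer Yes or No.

φ(67) = 67 − 1 = 66 = 2 · 3 · 11.
An element g generates (Z/67Z)^× iff g^(66/q) ≢ 1 (mod 67) for each prime q ∈ {2, 3, 11}.
56^33 ≡ 1 (mod 67)  [q = 2: ≡ 1 ✗]
56^22 ≡ 29 (mod 67)  [q = 3: ≢ 1 ✓]
56^6 ≡ 14 (mod 67)  [q = 11: ≢ 1 ✓]
The check at q = 2 fails, so 56 generates a proper subgroup.

No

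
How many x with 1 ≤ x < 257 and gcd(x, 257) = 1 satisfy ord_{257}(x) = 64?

32

φ(257) = 257 − 1 = 256 = 2^8.
(Z/257Z)^× is cyclic (|G| = 256); a cyclic group of order m has exactly φ(d) elements of each order d | m, and none otherwise.
64 = 2^6 divides 256, and φ(64) = 32.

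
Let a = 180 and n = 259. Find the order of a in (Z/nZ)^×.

The order of 180 must divide φ(259) = φ(7·37) = (7−1)·(37−1) = 6·36 = 216 = 2^3 · 3^3.
Divisors of 216: 1, 2, 3, 4, 6, 8, 9, 12, 18, 24, 27, 36, 54, 72, 108, 216.
Compute 180^d (mod 259) for the divisors d until we hit 1:
180^1 ≡ 180
180^2 ≡ 25
180^3 ≡ 97
180^4 ≡ 107
180^6 ≡ 85
180^8 ≡ 53
180^9 ≡ 216
180^12 ≡ 232
180^18 ≡ 36
180^24 ≡ 211
180^27 ≡ 6
180^36 ≡ 1
Therefore the multiplicative order of 180 modulo 259 is 36.

36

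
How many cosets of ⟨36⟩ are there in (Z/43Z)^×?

14

Since 36 ∈ (Z/43Z)^×, its order divides φ(43) = 43 − 1 = 42 = 2 · 3 · 7.
Divisors of 42: 1, 2, 3, 6, 7, 14, 21, 42.
Evaluate successive powers at the divisors of 42:
36^1 ≡ 36
36^2 ≡ 6
36^3 ≡ 1
Thus |⟨36⟩| = ord(36) = 3.
[(Z/43Z)^× : ⟨36⟩] = 42/3 = 14.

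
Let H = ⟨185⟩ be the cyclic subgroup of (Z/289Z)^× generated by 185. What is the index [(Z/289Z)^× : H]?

2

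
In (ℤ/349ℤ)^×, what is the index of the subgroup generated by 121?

6

ord(121) | φ(349) = 349 − 1 = 348 = 2^2 · 3 · 29.
Divisors of 348: 1, 2, 3, 4, 6, 12, 29, 58, 87, 116, 174, 348.
Check 121^d mod 349 for each divisor in increasing order:
121^1 ≡ 121 (mod 349)
121^2 ≡ 332 (mod 349)
121^3 ≡ 37 (mod 349)
121^4 ≡ 289 (mod 349)
121^6 ≡ 322 (mod 349)
121^12 ≡ 31 (mod 349)
121^29 ≡ 348 (mod 349)
121^58 ≡ 1 (mod 349) ✓
So ord_349(121) = 58, hence |⟨121⟩| = 58.
The index is φ(349) / ord(121) = 348 / 58 = 6.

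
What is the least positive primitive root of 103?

5

φ(103) = 103 − 1 = 102 = 2 · 3 · 17.
g is a primitive root iff g^(102/q) ≢ 1 (mod 103) for each prime q ∈ {2, 3, 17}.
g = 2: 2^51 ≡ 1 — hits 1, so not a primitive root.
g = 3: 3^51 ≡ 102; 3^34 ≡ 1 — hits 1, so not a primitive root.
g = 4: 4^51 ≡ 1 — hits 1, so not a primitive root.
g = 5: 5^51 ≡ 102; 5^34 ≡ 56; 5^6 ≡ 72 — none is 1, so 5 is a primitive root.
Hence the least primitive root of 103 is 5.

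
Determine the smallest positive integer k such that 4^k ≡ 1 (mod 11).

ord(4) | φ(11) = 11 − 1 = 10 = 2 · 5.
Divisors of 10: 1, 2, 5, 10.
Test each divisor d:
4^1 ≡ 4 (mod 11)
4^2 ≡ 5 (mod 11)
4^5 ≡ 1 (mod 11) ✓
Therefore the multiplicative order of 4 modulo 11 is 5.

5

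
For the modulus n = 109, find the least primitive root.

φ(109) = 109 − 1 = 108 = 2^2 · 3^3.
Test candidates g = 2, 3, … against the prime factors q ∈ {2, 3} of φ(109): g is a generator iff g^(108/q) ≢ 1 for every such q.
g = 2: 2^54 ≡ 108; 2^36 ≡ 1 — hits 1, so not a primitive root.
g = 3: 3^54 ≡ 1 — hits 1, so not a primitive root.
g = 4: 4^54 ≡ 1 — hits 1, so not a primitive root.
g = 5: 5^54 ≡ 1 — hits 1, so not a primitive root.
g = 6: 6^54 ≡ 108; 6^36 ≡ 63 — none is 1, so 6 is a primitive root.
The smallest primitive root modulo 109 is 6.

6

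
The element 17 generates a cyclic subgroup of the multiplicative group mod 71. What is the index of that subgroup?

By Lagrange's theorem, ord_71(17) divides φ(71) = 71 − 1 = 70 = 2 · 5 · 7.
Divisors of 70: 1, 2, 5, 7, 10, 14, 35, 70.
Test each divisor d:
17^1 ≡ 17
17^2 ≡ 5
17^5 ≡ 70
17^7 ≡ 66
17^10 ≡ 1
Thus |⟨17⟩| = ord(17) = 10.
The index is φ(71) / ord(17) = 70 / 10 = 7.

7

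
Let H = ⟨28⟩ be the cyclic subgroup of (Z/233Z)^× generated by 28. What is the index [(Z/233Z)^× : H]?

2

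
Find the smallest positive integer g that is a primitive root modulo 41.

6

φ(41) = 41 − 1 = 40 = 2^3 · 5.
Test candidates g = 2, 3, … against the prime factors q ∈ {2, 5} of φ(41): g is a generator iff g^(40/q) ≢ 1 for every such q.
g = 2: 2^20 ≡ 1 — hits 1, so not a primitive root.
g = 3: 3^20 ≡ 40; 3^8 ≡ 1 — hits 1, so not a primitive root.
g = 4: 4^20 ≡ 1 — hits 1, so not a primitive root.
g = 5: 5^20 ≡ 1 — hits 1, so not a primitive root.
g = 6: 6^20 ≡ 40; 6^8 ≡ 10 — none is 1, so 6 is a primitive root.
So 6 is the smallest generator of (Z/41Z)^×.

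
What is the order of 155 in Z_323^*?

Since 155 ∈ (Z/323Z)^×, its order divides φ(323) = φ(17·19) = (17−1)·(19−1) = 16·18 = 288 = 2^5 · 3^2.
Divisors of 288: 1, 2, 3, 4, 6, 8, 9, 12, 16, 18, 24, 32, 36, 48, 72, 96, 144, 288.
Check 155^d mod 323 for each divisor in increasing order:
155^1 ≡ 155
155^2 ≡ 123
155^3 ≡ 8
155^4 ≡ 271
155^6 ≡ 64
155^8 ≡ 120
155^9 ≡ 189
155^12 ≡ 220
155^16 ≡ 188
155^18 ≡ 191
155^24 ≡ 273
155^32 ≡ 137
155^36 ≡ 305
155^48 ≡ 239
155^72 ≡ 1
The smallest such exponent is 72, so the order of 155 is 72.

72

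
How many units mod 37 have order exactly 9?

6

φ(37) = 37 − 1 = 36 = 2^2 · 3^2.
Since (Z/37Z)^× is cyclic of order 36, the number of elements of order d is φ(d) when d | 36 and 0 otherwise.
9 = 3^2 divides 36, and φ(9) = 6.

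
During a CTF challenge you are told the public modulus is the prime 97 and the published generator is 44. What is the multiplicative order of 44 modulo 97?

Since 44 ∈ (Z/97Z)^×, its order divides φ(97) = 97 − 1 = 96 = 2^5 · 3.
Divisors of 96: 1, 2, 3, 4, 6, 8, 12, 16, 24, 32, 48, 96.
Test each divisor d:
44^1 ≡ 44
44^2 ≡ 93
44^3 ≡ 18
44^4 ≡ 16
44^6 ≡ 33
44^8 ≡ 62
44^12 ≡ 22
44^16 ≡ 61
44^24 ≡ 96
44^32 ≡ 35
44^48 ≡ 1
Hence ord(44) = 48.

48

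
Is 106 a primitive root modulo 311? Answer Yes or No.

No

φ(311) = 311 − 1 = 310 = 2 · 5 · 31.
106 is a primitive root mod 311 iff 106^(φ(311)/q) ≢ 1 for every prime q | φ(311), i.e. q ∈ {2, 5, 31}.
106^155 ≡ 1 (mod 311)  [q = 2: ≡ 1 ✗]
106^62 ≡ 36 (mod 311)  [q = 5: ≢ 1 ✓]
106^10 ≡ 140 (mod 311)  [q = 31: ≢ 1 ✓]
The check at q = 2 fails, so 106 generates a proper subgroup.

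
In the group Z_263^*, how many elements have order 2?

φ(263) = 263 − 1 = 262 = 2 · 131.
Since (Z/263Z)^× is cyclic of order 262, the number of elements of order d is φ(d) when d | 262 and 0 otherwise.
2 | 262, and φ(2) = 2 − 1 = 1.

1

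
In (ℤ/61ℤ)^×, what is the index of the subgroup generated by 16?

The order of 16 must divide φ(61) = 61 − 1 = 60 = 2^2 · 3 · 5.
Divisors of 60: 1, 2, 3, 4, 5, 6, 10, 12, 15, 20, 30, 60.
Evaluate successive powers at the divisors of 60:
16^1 ≡ 16 (mod 61)
16^2 ≡ 12 (mod 61)
16^3 ≡ 9 (mod 61)
16^4 ≡ 22 (mod 61)
16^5 ≡ 47 (mod 61)
16^6 ≡ 20 (mod 61)
16^10 ≡ 13 (mod 61)
16^12 ≡ 34 (mod 61)
16^15 ≡ 1 (mod 61) ✓
The order of 16 is 15, so the subgroup it generates has 15 elements.
[(Z/61Z)^× : ⟨16⟩] = 60/15 = 4.

4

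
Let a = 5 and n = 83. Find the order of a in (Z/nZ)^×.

The order of 5 must divide φ(83) = 83 − 1 = 82 = 2 · 41.
Divisors of 82: 1, 2, 41, 82.
Check 5^d mod 83 for each divisor in increasing order:
5^1 ≡ 5
5^2 ≡ 25
5^41 ≡ 82
5^82 ≡ 1
So ord_83(5) = 82.

82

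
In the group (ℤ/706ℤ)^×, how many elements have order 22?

10

φ(706) = φ(2)·φ(353) = 1·352 = 352 = 2^5 · 11.
In a cyclic group of order 352, there are φ(d) elements of order d for each divisor d of 352, and zero for non-divisors.
22 = 2 · 11 divides 352, and φ(22) = 10.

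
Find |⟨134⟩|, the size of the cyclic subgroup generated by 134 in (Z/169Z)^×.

78

ord(134) | φ(169) = φ(13^2) = 13·(13−1) = 156 = 2^2 · 3 · 13.
Divisors of 156: 1, 2, 3, 4, 6, 12, 13, 26, 39, 52, 78, 156.
Test each divisor d:
134^1 ≡ 134 (mod 169)
134^2 ≡ 42 (mod 169)
134^3 ≡ 51 (mod 169)
134^4 ≡ 74 (mod 169)
134^6 ≡ 66 (mod 169)
134^12 ≡ 131 (mod 169)
134^13 ≡ 147 (mod 169)
134^26 ≡ 146 (mod 169)
134^39 ≡ 168 (mod 169)
134^52 ≡ 22 (mod 169)
134^78 ≡ 1 (mod 169) ✓
So ord_169(134) = 78.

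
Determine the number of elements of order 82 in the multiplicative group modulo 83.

φ(83) = 83 − 1 = 82 = 2 · 41.
Since (Z/83Z)^× is cyclic of order 82, the number of elements of order d is φ(d) when d | 82 and 0 otherwise.
82 = 2 · 41 divides 82, and φ(82) = 40.

40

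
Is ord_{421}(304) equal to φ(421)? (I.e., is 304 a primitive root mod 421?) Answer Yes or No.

Yes

φ(421) = 421 − 1 = 420 = 2^2 · 3 · 5 · 7.
304 is a primitive root mod 421 iff 304^(φ(421)/q) ≢ 1 for every prime q | φ(421), i.e. q ∈ {2, 3, 5, 7}.
304^210 ≡ 420 (mod 421)  [q = 2: ≢ 1 ✓]
304^140 ≡ 400 (mod 421)  [q = 3: ≢ 1 ✓]
304^84 ≡ 279 (mod 421)  [q = 5: ≢ 1 ✓]
304^60 ≡ 385 (mod 421)  [q = 7: ≢ 1 ✓]
Every test exponent gives a nontrivial residue, hence 304 generates the full group.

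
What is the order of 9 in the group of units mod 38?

By Lagrange's theorem, ord_38(9) divides φ(38) = φ(2)·φ(19) = 1·18 = 18 = 2 · 3^2.
Divisors of 18: 1, 2, 3, 6, 9, 18.
Test each divisor d:
9^1 ≡ 9
9^2 ≡ 5
9^3 ≡ 7
9^6 ≡ 11
9^9 ≡ 1
Therefore the multiplicative order of 9 modulo 38 is 9.

9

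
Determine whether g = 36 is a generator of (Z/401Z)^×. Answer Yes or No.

φ(401) = 401 − 1 = 400 = 2^4 · 5^2.
An element g generates (Z/401Z)^× iff g^(400/q) ≢ 1 (mod 401) for each prime q ∈ {2, 5}.
36^200 ≡ 1 (mod 401)  [q = 2: ≡ 1 ✗]
36^80 ≡ 39 (mod 401)  [q = 5: ≢ 1 ✓]
Since 36^200 ≡ 1, the order of 36 divides 200 < 400, so 36 is not a primitive root.

No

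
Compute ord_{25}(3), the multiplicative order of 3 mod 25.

20

By Lagrange's theorem, ord_25(3) divides φ(25) = φ(5^2) = 5·(5−1) = 20 = 2^2 · 5.
Divisors of 20: 1, 2, 4, 5, 10, 20.
Compute 3^d (mod 25) for the divisors d until we hit 1:
3^1 ≡ 3 (mod 25)
3^2 ≡ 9 (mod 25)
3^4 ≡ 6 (mod 25)
3^5 ≡ 18 (mod 25)
3^10 ≡ 24 (mod 25)
3^20 ≡ 1 (mod 25) ✓
Therefore the multiplicative order of 3 modulo 25 is 20.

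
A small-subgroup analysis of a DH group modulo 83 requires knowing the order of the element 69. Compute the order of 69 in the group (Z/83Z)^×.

41

The order of 69 must divide φ(83) = 83 − 1 = 82 = 2 · 41.
Divisors of 82: 1, 2, 41, 82.
Test each divisor d:
69^1 ≡ 69
69^2 ≡ 30
69^41 ≡ 1
So ord_83(69) = 41.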